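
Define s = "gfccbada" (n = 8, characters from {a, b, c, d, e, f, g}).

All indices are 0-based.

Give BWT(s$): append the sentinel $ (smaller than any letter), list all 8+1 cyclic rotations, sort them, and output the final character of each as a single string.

rank  rotation   last
    0  $gfccbada  a
    1  a$gfccbad  d
    2  ada$gfccb  b
    3  bada$gfcc  c
    4  cbada$gfc  c
    5  ccbada$gf  f
    6  da$gfccba  a
    7  fccbada$g  g
    8  gfccbada$  $

adbccfag$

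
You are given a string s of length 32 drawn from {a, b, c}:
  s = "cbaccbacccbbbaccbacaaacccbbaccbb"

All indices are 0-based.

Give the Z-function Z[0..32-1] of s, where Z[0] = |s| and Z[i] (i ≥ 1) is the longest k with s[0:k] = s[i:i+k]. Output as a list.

Z[0]=32
i=1: outside box; Z[1]=0
i=2: outside box; Z[2]=0
i=3: outside box; Z[3]=1 grow→box=[3,4)
i=4: outside box; Z[4]=5 grow→box=[4,9)
i=5: min(r-i=4, Z[1]=0)=0; Z[5]=0
i=6: min(r-i=3, Z[2]=0)=0; Z[6]=0
i=7: min(r-i=2, Z[3]=1)=1; Z[7]=1
i=8: min(r-i=1, Z[4]=5)=1; Z[8]=1
i=9: outside box; Z[9]=2 grow→box=[9,11)
i=10: min(r-i=1, Z[1]=0)=0; Z[10]=0
i=11: outside box; Z[11]=0
i=12: outside box; Z[12]=0
i=13: outside box; Z[13]=0
i=14: outside box; Z[14]=1 grow→box=[14,15)
i=15: outside box; Z[15]=4 grow→box=[15,19)
i=16: min(r-i=3, Z[1]=0)=0; Z[16]=0
i=17: min(r-i=2, Z[2]=0)=0; Z[17]=0
i=18: min(r-i=1, Z[3]=1)=1; Z[18]=1
i=19: outside box; Z[19]=0
i=20: outside box; Z[20]=0
i=21: outside box; Z[21]=0
i=22: outside box; Z[22]=1 grow→box=[22,23)
i=23: outside box; Z[23]=1 grow→box=[23,24)
i=24: outside box; Z[24]=2 grow→box=[24,26)
i=25: min(r-i=1, Z[1]=0)=0; Z[25]=0
i=26: outside box; Z[26]=0
i=27: outside box; Z[27]=0
i=28: outside box; Z[28]=1 grow→box=[28,29)
i=29: outside box; Z[29]=2 grow→box=[29,31)
i=30: min(r-i=1, Z[1]=0)=0; Z[30]=0
i=31: outside box; Z[31]=0

[32, 0, 0, 1, 5, 0, 0, 1, 1, 2, 0, 0, 0, 0, 1, 4, 0, 0, 1, 0, 0, 0, 1, 1, 2, 0, 0, 0, 1, 2, 0, 0]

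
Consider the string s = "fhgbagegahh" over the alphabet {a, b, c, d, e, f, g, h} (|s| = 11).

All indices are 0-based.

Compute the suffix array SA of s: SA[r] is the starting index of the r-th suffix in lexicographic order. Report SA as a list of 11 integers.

rank→(start, suffix):
  0 → (4, 'agegahh')
  1 → (8, 'ahh')
  2 → (3, 'bagegahh')
  3 → (6, 'egahh')
  4 → (0, 'fhgbagegahh')
  5 → (7, 'gahh')
  6 → (2, 'gbagegahh')
  7 → (5, 'gegahh')
  8 → (10, 'h')
  9 → (1, 'hgbagegahh')
  10 → (9, 'hh')

[4, 8, 3, 6, 0, 7, 2, 5, 10, 1, 9]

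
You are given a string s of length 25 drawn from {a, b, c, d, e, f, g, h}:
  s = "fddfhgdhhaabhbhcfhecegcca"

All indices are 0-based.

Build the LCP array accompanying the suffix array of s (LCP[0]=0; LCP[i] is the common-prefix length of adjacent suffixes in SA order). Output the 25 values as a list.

[0, 1, 1, 0, 2, 0, 1, 1, 1, 0, 1, 1, 0, 1, 0, 1, 2, 0, 1, 0, 1, 1, 1, 1, 1]

sorted suffixes:
  #0 SA[0]=24  'a'
  #1 SA[1]=9  'aabhbhcfhecegcca'
  #2 SA[2]=10  'abhbhcfhecegcca'
  #3 SA[3]=11  'bhbhcfhecegcca'
  #4 SA[4]=13  'bhcfhecegcca'
  #5 SA[5]=23  'ca'
  #6 SA[6]=22  'cca'
  #7 SA[7]=19  'cegcca'
  #8 SA[8]=15  'cfhecegcca'
  #9 SA[9]=1  'ddfhgdhhaabhbhcfhecegcca'
  #10 SA[10]=2  'dfhgdhhaabhbhcfhecegcca'
  #11 SA[11]=6  'dhhaabhbhcfhecegcca'
  #12 SA[12]=18  'ecegcca'
  #13 SA[13]=20  'egcca'
  #14 SA[14]=0  'fddfhgdhhaabhbhcfhecegcca'
  #15 SA[15]=16  'fhecegcca'
  #16 SA[16]=3  'fhgdhhaabhbhcfhecegcca'
  #17 SA[17]=21  'gcca'
  #18 SA[18]=5  'gdhhaabhbhcfhecegcca'
  #19 SA[19]=8  'haabhbhcfhecegcca'
  #20 SA[20]=12  'hbhcfhecegcca'
  #21 SA[21]=14  'hcfhecegcca'
  #22 SA[22]=17  'hecegcca'
  #23 SA[23]=4  'hgdhhaabhbhcfhecegcca'
  #24 SA[24]=7  'hhaabhbhcfhecegcca'

SA = [24, 9, 10, 11, 13, 23, 22, 19, 15, 1, 2, 6, 18, 20, 0, 16, 3, 21, 5, 8, 12, 14, 17, 4, 7]
[i] adj suffixes → lcp
  [1] 24/9 → 1 ('a')
  [2] 9/10 → 1 ('a')
  [3] 10/11 → 0 ('')
  [4] 11/13 → 2 ('bh')
  [5] 13/23 → 0 ('')
  [6] 23/22 → 1 ('c')
  [7] 22/19 → 1 ('c')
  [8] 19/15 → 1 ('c')
  [9] 15/1 → 0 ('')
  [10] 1/2 → 1 ('d')
  [11] 2/6 → 1 ('d')
  [12] 6/18 → 0 ('')
  [13] 18/20 → 1 ('e')
  [14] 20/0 → 0 ('')
  [15] 0/16 → 1 ('f')
  [16] 16/3 → 2 ('fh')
  [17] 3/21 → 0 ('')
  [18] 21/5 → 1 ('g')
  [19] 5/8 → 0 ('')
  [20] 8/12 → 1 ('h')
  [21] 12/14 → 1 ('h')
  [22] 14/17 → 1 ('h')
  [23] 17/4 → 1 ('h')
  [24] 4/7 → 1 ('h')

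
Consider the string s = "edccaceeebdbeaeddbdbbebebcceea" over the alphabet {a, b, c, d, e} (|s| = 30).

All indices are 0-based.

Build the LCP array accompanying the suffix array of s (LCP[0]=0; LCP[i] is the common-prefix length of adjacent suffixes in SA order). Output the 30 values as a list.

rank→(start, suffix):
  0 → (29, 'a')
  1 → (4, 'aceeebdbeaeddbdbbebebcceea')
  2 → (13, 'aeddbdbbebebcceea')
  3 → (19, 'bbebebcceea')
  4 → (24, 'bcceea')
  5 → (17, 'bdbbebebcceea')
  6 → (9, 'bdbeaeddbdbbebebcceea')
  7 → (11, 'beaeddbdbbebebcceea')
  8 → (22, 'bebcceea')
  9 → (20, 'bebebcceea')
  10 → (3, 'caceeebdbeaeddbdbbebebcceea')
  11 → (2, 'ccaceeebdbeaeddbdbbebebcceea')
  12 → (25, 'cceea')
  13 → (26, 'ceea')
  14 → (5, 'ceeebdbeaeddbdbbebebcceea')
  15 → (18, 'dbbebebcceea')
  16 → (16, 'dbdbbebebcceea')
  17 → (10, 'dbeaeddbdbbebebcceea')
  18 → (1, 'dccaceeebdbeaeddbdbbebebcceea')
  19 → (15, 'ddbdbbebebcceea')
  20 → (28, 'ea')
  21 → (12, 'eaeddbdbbebebcceea')
  22 → (23, 'ebcceea')
  23 → (8, 'ebdbeaeddbdbbebebcceea')
  24 → (21, 'ebebcceea')
  25 → (0, 'edccaceeebdbeaeddbdbbebebcceea')
  26 → (14, 'eddbdbbebebcceea')
  27 → (27, 'eea')
  28 → (7, 'eebdbeaeddbdbbebebcceea')
  29 → (6, 'eeebdbeaeddbdbbebebcceea')

SA = [29, 4, 13, 19, 24, 17, 9, 11, 22, 20, 3, 2, 25, 26, 5, 18, 16, 10, 1, 15, 28, 12, 23, 8, 21, 0, 14, 27, 7, 6]
rank  pair      lcp
   1  s[29:],s[4:]  1  'a'
   2  s[4:],s[13:]  1  'a'
   3  s[13:],s[19:]  0  ''
   4  s[19:],s[24:]  1  'b'
   5  s[24:],s[17:]  1  'b'
   6  s[17:],s[9:]  3  'bdb'
   7  s[9:],s[11:]  1  'b'
   8  s[11:],s[22:]  2  'be'
   9  s[22:],s[20:]  3  'beb'
  10  s[20:],s[3:]  0  ''
  11  s[3:],s[2:]  1  'c'
  12  s[2:],s[25:]  2  'cc'
  13  s[25:],s[26:]  1  'c'
  14  s[26:],s[5:]  3  'cee'
  15  s[5:],s[18:]  0  ''
  16  s[18:],s[16:]  2  'db'
  17  s[16:],s[10:]  2  'db'
  18  s[10:],s[1:]  1  'd'
  19  s[1:],s[15:]  1  'd'
  20  s[15:],s[28:]  0  ''
  21  s[28:],s[12:]  2  'ea'
  22  s[12:],s[23:]  1  'e'
  23  s[23:],s[8:]  2  'eb'
  24  s[8:],s[21:]  2  'eb'
  25  s[21:],s[0:]  1  'e'
  26  s[0:],s[14:]  2  'ed'
  27  s[14:],s[27:]  1  'e'
  28  s[27:],s[7:]  2  'ee'
  29  s[7:],s[6:]  2  'ee'

[0, 1, 1, 0, 1, 1, 3, 1, 2, 3, 0, 1, 2, 1, 3, 0, 2, 2, 1, 1, 0, 2, 1, 2, 2, 1, 2, 1, 2, 2]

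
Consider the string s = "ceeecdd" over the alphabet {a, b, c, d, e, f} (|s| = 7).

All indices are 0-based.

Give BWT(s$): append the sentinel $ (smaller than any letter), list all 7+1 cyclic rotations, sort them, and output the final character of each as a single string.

rank  rotation  last
    0  $ceeecdd  d
    1  cdd$ceee  e
    2  ceeecdd$  $
    3  d$ceeecd  d
    4  dd$ceeec  c
    5  ecdd$cee  e
    6  eecdd$ce  e
    7  eeecdd$c  c

de$dceec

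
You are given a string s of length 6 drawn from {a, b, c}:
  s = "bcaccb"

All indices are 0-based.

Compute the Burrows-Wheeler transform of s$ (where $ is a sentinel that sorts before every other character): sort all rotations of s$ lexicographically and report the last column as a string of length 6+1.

rank  rotation last
    0  $bcaccb  b
    1  accb$bc  c
    2  b$bcacc  c
    3  bcaccb$  $
    4  caccb$b  b
    5  cb$bcac  c
    6  ccb$bca  a

bcc$bca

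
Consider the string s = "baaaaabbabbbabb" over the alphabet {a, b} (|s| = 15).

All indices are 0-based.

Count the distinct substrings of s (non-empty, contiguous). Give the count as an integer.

87

rank→(start, suffix):
  0 → (1, 'aaaaabbabbbabb')
  1 → (2, 'aaaabbabbbabb')
  2 → (3, 'aaabbabbbabb')
  3 → (4, 'aabbabbbabb')
  4 → (12, 'abb')
  5 → (5, 'abbabbbabb')
  6 → (8, 'abbbabb')
  7 → (14, 'b')
  8 → (0, 'baaaaabbabbbabb')
  9 → (11, 'babb')
  10 → (7, 'babbbabb')
  11 → (13, 'bb')
  12 → (10, 'bbabb')
  13 → (6, 'bbabbbabb')
  14 → (9, 'bbbabb')

SA = [1, 2, 3, 4, 12, 5, 8, 14, 0, 11, 7, 13, 10, 6, 9]
i: (SA[i-1],SA[i]) lcp shared
  1: (1,2) 4 'aaaa'
  2: (2,3) 3 'aaa'
  3: (3,4) 2 'aa'
  4: (4,12) 1 'a'
  5: (12,5) 3 'abb'
  6: (5,8) 3 'abb'
  7: (8,14) 0 ''
  8: (14,0) 1 'b'
  9: (0,11) 2 'ba'
  10: (11,7) 4 'babb'
  11: (7,13) 1 'b'
  12: (13,10) 2 'bb'
  13: (10,6) 5 'bbabb'
  14: (6,9) 2 'bb'

n(n+1)/2 = 15·16/2 = 120
Σ LCP = 0 + 4 + 3 + 2 + 1 + 3 + 3 + 0 + 1 + 2 + 4 + 1 + 2 + 5 + 2 = 33
distinct = 120 − 33 = 87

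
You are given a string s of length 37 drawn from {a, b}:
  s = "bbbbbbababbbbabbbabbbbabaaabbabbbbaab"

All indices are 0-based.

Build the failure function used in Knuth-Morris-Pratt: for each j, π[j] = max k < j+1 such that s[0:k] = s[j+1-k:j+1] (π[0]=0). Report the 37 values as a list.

π[0] = 0
j=1 s[j]='b': π[1]=1 (border 'b')
j=2 s[j]='b': π[2]=2 (border 'bb')
j=3 s[j]='b': π[3]=3 (border 'bbb')
j=4 s[j]='b': π[4]=4 (border 'bbbb')
j=5 s[j]='b': π[5]=5 (border 'bbbbb')
j=6 s[j]='a': k: 5→4→3→2→1→0; π[6]=0 (border '')
j=7 s[j]='b': π[7]=1 (border 'b')
j=8 s[j]='a': k: 1→0; π[8]=0 (border '')
j=9 s[j]='b': π[9]=1 (border 'b')
j=10 s[j]='b': π[10]=2 (border 'bb')
j=11 s[j]='b': π[11]=3 (border 'bbb')
j=12 s[j]='b': π[12]=4 (border 'bbbb')
j=13 s[j]='a': k: 4→3→2→1→0; π[13]=0 (border '')
j=14 s[j]='b': π[14]=1 (border 'b')
j=15 s[j]='b': π[15]=2 (border 'bb')
j=16 s[j]='b': π[16]=3 (border 'bbb')
j=17 s[j]='a': k: 3→2→1→0; π[17]=0 (border '')
j=18 s[j]='b': π[18]=1 (border 'b')
j=19 s[j]='b': π[19]=2 (border 'bb')
j=20 s[j]='b': π[20]=3 (border 'bbb')
j=21 s[j]='b': π[21]=4 (border 'bbbb')
j=22 s[j]='a': k: 4→3→2→1→0; π[22]=0 (border '')
j=23 s[j]='b': π[23]=1 (border 'b')
j=24 s[j]='a': k: 1→0; π[24]=0 (border '')
j=25 s[j]='a': π[25]=0 (border '')
j=26 s[j]='a': π[26]=0 (border '')
j=27 s[j]='b': π[27]=1 (border 'b')
j=28 s[j]='b': π[28]=2 (border 'bb')
j=29 s[j]='a': k: 2→1→0; π[29]=0 (border '')
j=30 s[j]='b': π[30]=1 (border 'b')
j=31 s[j]='b': π[31]=2 (border 'bb')
j=32 s[j]='b': π[32]=3 (border 'bbb')
j=33 s[j]='b': π[33]=4 (border 'bbbb')
j=34 s[j]='a': k: 4→3→2→1→0; π[34]=0 (border '')
j=35 s[j]='a': π[35]=0 (border '')
j=36 s[j]='b': π[36]=1 (border 'b')

[0, 1, 2, 3, 4, 5, 0, 1, 0, 1, 2, 3, 4, 0, 1, 2, 3, 0, 1, 2, 3, 4, 0, 1, 0, 0, 0, 1, 2, 0, 1, 2, 3, 4, 0, 0, 1]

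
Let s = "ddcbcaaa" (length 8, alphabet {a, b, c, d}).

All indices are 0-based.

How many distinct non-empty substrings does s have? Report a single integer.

rank | idx | suffix
   0 |   7 | a
   1 |   6 | aa
   2 |   5 | aaa
   3 |   3 | bcaaa
   4 |   4 | caaa
   5 |   2 | cbcaaa
   6 |   1 | dcbcaaa
   7 |   0 | ddcbcaaa

SA = [7, 6, 5, 3, 4, 2, 1, 0]
rank  pair      lcp
   1  s[7:],s[6:]  1  'a'
   2  s[6:],s[5:]  2  'aa'
   3  s[5:],s[3:]  0  ''
   4  s[3:],s[4:]  0  ''
   5  s[4:],s[2:]  1  'c'
   6  s[2:],s[1:]  0  ''
   7  s[1:],s[0:]  1  'd'

n(n+1)/2 = 8·9/2 = 36
Σ LCP = 0 + 1 + 2 + 0 + 0 + 1 + 0 + 1 = 5
distinct = 36 − 5 = 31

31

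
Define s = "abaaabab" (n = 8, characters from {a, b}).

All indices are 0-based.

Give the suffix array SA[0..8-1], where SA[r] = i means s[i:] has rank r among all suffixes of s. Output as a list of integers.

[2, 3, 6, 0, 4, 7, 1, 5]

sorted suffixes:
  #0 SA[0]=2  'aaabab'
  #1 SA[1]=3  'aabab'
  #2 SA[2]=6  'ab'
  #3 SA[3]=0  'abaaabab'
  #4 SA[4]=4  'abab'
  #5 SA[5]=7  'b'
  #6 SA[6]=1  'baaabab'
  #7 SA[7]=5  'bab'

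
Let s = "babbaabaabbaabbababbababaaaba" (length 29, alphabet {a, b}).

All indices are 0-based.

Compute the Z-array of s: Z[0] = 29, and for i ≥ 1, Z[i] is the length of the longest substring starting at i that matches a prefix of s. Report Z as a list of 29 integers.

[29, 0, 1, 2, 0, 0, 2, 0, 0, 1, 2, 0, 0, 1, 3, 0, 5, 0, 1, 3, 0, 3, 0, 2, 0, 0, 0, 2, 0]

Z[0]=29
i=1: i≥r, start 0; Z[1]=0
i=2: i≥r, start 0; Z[2]=1 scan→box=[2,3)
i=3: i≥r, start 0; Z[3]=2 scan→box=[3,5)
i=4: min(r-i=1, Z[1]=0)=0; Z[4]=0
i=5: i≥r, start 0; Z[5]=0
i=6: i≥r, start 0; Z[6]=2 scan→box=[6,8)
i=7: min(r-i=1, Z[1]=0)=0; Z[7]=0
i=8: i≥r, start 0; Z[8]=0
i=9: i≥r, start 0; Z[9]=1 scan→box=[9,10)
i=10: i≥r, start 0; Z[10]=2 scan→box=[10,12)
i=11: min(r-i=1, Z[1]=0)=0; Z[11]=0
i=12: i≥r, start 0; Z[12]=0
i=13: i≥r, start 0; Z[13]=1 scan→box=[13,14)
i=14: i≥r, start 0; Z[14]=3 scan→box=[14,17)
i=15: min(r-i=2, Z[1]=0)=0; Z[15]=0
i=16: min(r-i=1, Z[2]=1)=1; Z[16]=5 scan→box=[16,21)
i=17: min(r-i=4, Z[1]=0)=0; Z[17]=0
i=18: min(r-i=3, Z[2]=1)=1; Z[18]=1
i=19: min(r-i=2, Z[3]=2)=2; Z[19]=3 scan→box=[19,22)
i=20: min(r-i=2, Z[1]=0)=0; Z[20]=0
i=21: min(r-i=1, Z[2]=1)=1; Z[21]=3 scan→box=[21,24)
i=22: min(r-i=2, Z[1]=0)=0; Z[22]=0
i=23: min(r-i=1, Z[2]=1)=1; Z[23]=2 scan→box=[23,25)
i=24: min(r-i=1, Z[1]=0)=0; Z[24]=0
i=25: i≥r, start 0; Z[25]=0
i=26: i≥r, start 0; Z[26]=0
i=27: i≥r, start 0; Z[27]=2 scan→box=[27,29)
i=28: min(r-i=1, Z[1]=0)=0; Z[28]=0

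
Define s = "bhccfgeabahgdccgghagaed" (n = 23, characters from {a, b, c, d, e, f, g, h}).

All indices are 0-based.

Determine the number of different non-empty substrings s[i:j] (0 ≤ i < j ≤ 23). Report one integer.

260

sorted suffixes:
  #0 SA[0]=7  'abahgdccgghagaed'
  #1 SA[1]=20  'aed'
  #2 SA[2]=18  'agaed'
  #3 SA[3]=9  'ahgdccgghagaed'
  #4 SA[4]=8  'bahgdccgghagaed'
  #5 SA[5]=0  'bhccfgeabahgdccgghagaed'
  #6 SA[6]=2  'ccfgeabahgdccgghagaed'
  #7 SA[7]=13  'ccgghagaed'
  #8 SA[8]=3  'cfgeabahgdccgghagaed'
  #9 SA[9]=14  'cgghagaed'
  #10 SA[10]=22  'd'
  #11 SA[11]=12  'dccgghagaed'
  #12 SA[12]=6  'eabahgdccgghagaed'
  #13 SA[13]=21  'ed'
  #14 SA[14]=4  'fgeabahgdccgghagaed'
  #15 SA[15]=19  'gaed'
  #16 SA[16]=11  'gdccgghagaed'
  #17 SA[17]=5  'geabahgdccgghagaed'
  #18 SA[18]=15  'gghagaed'
  #19 SA[19]=16  'ghagaed'
  #20 SA[20]=17  'hagaed'
  #21 SA[21]=1  'hccfgeabahgdccgghagaed'
  #22 SA[22]=10  'hgdccgghagaed'

SA = [7, 20, 18, 9, 8, 0, 2, 13, 3, 14, 22, 12, 6, 21, 4, 19, 11, 5, 15, 16, 17, 1, 10]
rank  pair      lcp
   1  s[7:],s[20:]  1  'a'
   2  s[20:],s[18:]  1  'a'
   3  s[18:],s[9:]  1  'a'
   4  s[9:],s[8:]  0  ''
   5  s[8:],s[0:]  1  'b'
   6  s[0:],s[2:]  0  ''
   7  s[2:],s[13:]  2  'cc'
   8  s[13:],s[3:]  1  'c'
   9  s[3:],s[14:]  1  'c'
  10  s[14:],s[22:]  0  ''
  11  s[22:],s[12:]  1  'd'
  12  s[12:],s[6:]  0  ''
  13  s[6:],s[21:]  1  'e'
  14  s[21:],s[4:]  0  ''
  15  s[4:],s[19:]  0  ''
  16  s[19:],s[11:]  1  'g'
  17  s[11:],s[5:]  1  'g'
  18  s[5:],s[15:]  1  'g'
  19  s[15:],s[16:]  1  'g'
  20  s[16:],s[17:]  0  ''
  21  s[17:],s[1:]  1  'h'
  22  s[1:],s[10:]  1  'h'

n(n+1)/2 = 23·24/2 = 276
Σ LCP = 0 + 1 + 1 + 1 + 0 + 1 + 0 + 2 + 1 + 1 + 0 + 1 + 0 + 1 + 0 + 0 + 1 + 1 + 1 + 1 + 0 + 1 + 1 = 16
distinct = 276 − 16 = 260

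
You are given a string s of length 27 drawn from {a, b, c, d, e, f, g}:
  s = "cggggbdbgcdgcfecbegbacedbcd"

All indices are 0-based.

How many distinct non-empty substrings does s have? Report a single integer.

rank→(start, suffix):
  0 → (20, 'acedbcd')
  1 → (19, 'bacedbcd')
  2 → (24, 'bcd')
  3 → (5, 'bdbgcdgcfecbegbacedbcd')
  4 → (16, 'begbacedbcd')
  5 → (7, 'bgcdgcfecbegbacedbcd')
  6 → (15, 'cbegbacedbcd')
  7 → (25, 'cd')
  8 → (9, 'cdgcfecbegbacedbcd')
  9 → (21, 'cedbcd')
  10 → (12, 'cfecbegbacedbcd')
  11 → (0, 'cggggbdbgcdgcfecbegbacedbcd')
  12 → (26, 'd')
  13 → (23, 'dbcd')
  14 → (6, 'dbgcdgcfecbegbacedbcd')
  15 → (10, 'dgcfecbegbacedbcd')
  16 → (14, 'ecbegbacedbcd')
  17 → (22, 'edbcd')
  18 → (17, 'egbacedbcd')
  19 → (13, 'fecbegbacedbcd')
  20 → (18, 'gbacedbcd')
  21 → (4, 'gbdbgcdgcfecbegbacedbcd')
  22 → (8, 'gcdgcfecbegbacedbcd')
  23 → (11, 'gcfecbegbacedbcd')
  24 → (3, 'ggbdbgcdgcfecbegbacedbcd')
  25 → (2, 'gggbdbgcdgcfecbegbacedbcd')
  26 → (1, 'ggggbdbgcdgcfecbegbacedbcd')

SA = [20, 19, 24, 5, 16, 7, 15, 25, 9, 21, 12, 0, 26, 23, 6, 10, 14, 22, 17, 13, 18, 4, 8, 11, 3, 2, 1]
rank  pair      lcp
   1  s[20:],s[19:]  0  ''
   2  s[19:],s[24:]  1  'b'
   3  s[24:],s[5:]  1  'b'
   4  s[5:],s[16:]  1  'b'
   5  s[16:],s[7:]  1  'b'
   6  s[7:],s[15:]  0  ''
   7  s[15:],s[25:]  1  'c'
   8  s[25:],s[9:]  2  'cd'
   9  s[9:],s[21:]  1  'c'
  10  s[21:],s[12:]  1  'c'
  11  s[12:],s[0:]  1  'c'
  12  s[0:],s[26:]  0  ''
  13  s[26:],s[23:]  1  'd'
  14  s[23:],s[6:]  2  'db'
  15  s[6:],s[10:]  1  'd'
  16  s[10:],s[14:]  0  ''
  17  s[14:],s[22:]  1  'e'
  18  s[22:],s[17:]  1  'e'
  19  s[17:],s[13:]  0  ''
  20  s[13:],s[18:]  0  ''
  21  s[18:],s[4:]  2  'gb'
  22  s[4:],s[8:]  1  'g'
  23  s[8:],s[11:]  2  'gc'
  24  s[11:],s[3:]  1  'g'
  25  s[3:],s[2:]  2  'gg'
  26  s[2:],s[1:]  3  'ggg'

n(n+1)/2 = 27·28/2 = 378
Σ LCP = 0 + 0 + 1 + 1 + 1 + 1 + 0 + 1 + 2 + 1 + 1 + 1 + 0 + 1 + 2 + 1 + 0 + 1 + 1 + 0 + 0 + 2 + 1 + 2 + 1 + 2 + 3 = 27
distinct = 378 − 27 = 351

351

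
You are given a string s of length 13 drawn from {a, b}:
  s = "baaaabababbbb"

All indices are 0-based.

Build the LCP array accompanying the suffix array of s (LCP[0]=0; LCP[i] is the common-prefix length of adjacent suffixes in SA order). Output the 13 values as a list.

[0, 3, 2, 1, 4, 2, 0, 1, 2, 3, 1, 2, 3]

rank→(start, suffix):
  0 → (1, 'aaaabababbbb')
  1 → (2, 'aaabababbbb')
  2 → (3, 'aabababbbb')
  3 → (4, 'abababbbb')
  4 → (6, 'ababbbb')
  5 → (8, 'abbbb')
  6 → (12, 'b')
  7 → (0, 'baaaabababbbb')
  8 → (5, 'bababbbb')
  9 → (7, 'babbbb')
  10 → (11, 'bb')
  11 → (10, 'bbb')
  12 → (9, 'bbbb')

SA = [1, 2, 3, 4, 6, 8, 12, 0, 5, 7, 11, 10, 9]
[i] adj suffixes → lcp
  [1] 1/2 → 3 ('aaa')
  [2] 2/3 → 2 ('aa')
  [3] 3/4 → 1 ('a')
  [4] 4/6 → 4 ('abab')
  [5] 6/8 → 2 ('ab')
  [6] 8/12 → 0 ('')
  [7] 12/0 → 1 ('b')
  [8] 0/5 → 2 ('ba')
  [9] 5/7 → 3 ('bab')
  [10] 7/11 → 1 ('b')
  [11] 11/10 → 2 ('bb')
  [12] 10/9 → 3 ('bbb')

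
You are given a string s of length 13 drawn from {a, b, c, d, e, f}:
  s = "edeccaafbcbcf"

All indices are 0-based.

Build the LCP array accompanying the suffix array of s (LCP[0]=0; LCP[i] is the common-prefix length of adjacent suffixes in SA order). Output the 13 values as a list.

sorted suffixes:
  #0 SA[0]=5  'aafbcbcf'
  #1 SA[1]=6  'afbcbcf'
  #2 SA[2]=8  'bcbcf'
  #3 SA[3]=10  'bcf'
  #4 SA[4]=4  'caafbcbcf'
  #5 SA[5]=9  'cbcf'
  #6 SA[6]=3  'ccaafbcbcf'
  #7 SA[7]=11  'cf'
  #8 SA[8]=1  'deccaafbcbcf'
  #9 SA[9]=2  'eccaafbcbcf'
  #10 SA[10]=0  'edeccaafbcbcf'
  #11 SA[11]=12  'f'
  #12 SA[12]=7  'fbcbcf'

SA = [5, 6, 8, 10, 4, 9, 3, 11, 1, 2, 0, 12, 7]
i: (SA[i-1],SA[i]) lcp shared
  1: (5,6) 1 'a'
  2: (6,8) 0 ''
  3: (8,10) 2 'bc'
  4: (10,4) 0 ''
  5: (4,9) 1 'c'
  6: (9,3) 1 'c'
  7: (3,11) 1 'c'
  8: (11,1) 0 ''
  9: (1,2) 0 ''
  10: (2,0) 1 'e'
  11: (0,12) 0 ''
  12: (12,7) 1 'f'

[0, 1, 0, 2, 0, 1, 1, 1, 0, 0, 1, 0, 1]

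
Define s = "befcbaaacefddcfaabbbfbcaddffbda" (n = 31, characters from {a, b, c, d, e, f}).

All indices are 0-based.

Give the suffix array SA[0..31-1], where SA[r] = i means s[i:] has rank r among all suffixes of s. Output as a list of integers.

[30, 5, 15, 6, 16, 7, 23, 4, 17, 18, 21, 28, 0, 19, 22, 3, 8, 13, 29, 12, 11, 24, 25, 1, 9, 14, 20, 27, 2, 10, 26]

rank | idx | suffix
   0 |  30 | a
   1 |   5 | aaacefddcfaabbbfbcaddffbda
   2 |  15 | aabbbfbcaddffbda
   3 |   6 | aacefddcfaabbbfbcaddffbda
   4 |  16 | abbbfbcaddffbda
   5 |   7 | acefddcfaabbbfbcaddffbda
   6 |  23 | addffbda
   7 |   4 | baaacefddcfaabbbfbcaddffbda
   8 |  17 | bbbfbcaddffbda
   9 |  18 | bbfbcaddffbda
  10 |  21 | bcaddffbda
  11 |  28 | bda
  12 |   0 | befcbaaacefddcfaabbbfbcaddffbda
  13 |  19 | bfbcaddffbda
  14 |  22 | caddffbda
  15 |   3 | cbaaacefddcfaabbbfbcaddffbda
  16 |   8 | cefddcfaabbbfbcaddffbda
  17 |  13 | cfaabbbfbcaddffbda
  18 |  29 | da
  19 |  12 | dcfaabbbfbcaddffbda
  20 |  11 | ddcfaabbbfbcaddffbda
  21 |  24 | ddffbda
  22 |  25 | dffbda
  23 |   1 | efcbaaacefddcfaabbbfbcaddffbda
  24 |   9 | efddcfaabbbfbcaddffbda
  25 |  14 | faabbbfbcaddffbda
  26 |  20 | fbcaddffbda
  27 |  27 | fbda
  28 |   2 | fcbaaacefddcfaabbbfbcaddffbda
  29 |  10 | fddcfaabbbfbcaddffbda
  30 |  26 | ffbda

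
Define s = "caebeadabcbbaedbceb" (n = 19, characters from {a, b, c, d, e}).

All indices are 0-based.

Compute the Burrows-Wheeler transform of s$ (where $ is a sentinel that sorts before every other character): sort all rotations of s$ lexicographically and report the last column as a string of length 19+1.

rank  rotation              last
    0  $caebeadabcbbaedbceb  b
    1  abcbbaedbceb$caebead  d
    2  adabcbbaedbceb$caebe  e
    3  aebeadabcbbaedbceb$c  c
    4  aedbceb$caebeadabcbb  b
    5  b$caebeadabcbbaedbce  e
    6  baedbceb$caebeadabcb  b
    7  bbaedbceb$caebeadabc  c
    8  bcbbaedbceb$caebeada  a
    9  bceb$caebeadabcbbaed  d
   10  beadabcbbaedbceb$cae  e
   11  caebeadabcbbaedbceb$  $
   12  cbbaedbceb$caebeadab  b
   13  ceb$caebeadabcbbaedb  b
   14  dabcbbaedbceb$caebea  a
   15  dbceb$caebeadabcbbae  e
   16  eadabcbbaedbceb$caeb  b
   17  eb$caebeadabcbbaedbc  c
   18  ebeadabcbbaedbceb$ca  a
   19  edbceb$caebeadabcbba  a

bdecbebcade$bbaebcaa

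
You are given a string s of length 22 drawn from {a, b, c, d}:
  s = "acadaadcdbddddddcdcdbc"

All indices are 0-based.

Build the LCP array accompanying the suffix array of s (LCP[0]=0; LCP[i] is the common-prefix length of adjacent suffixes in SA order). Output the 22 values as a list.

[0, 1, 1, 2, 0, 1, 0, 1, 1, 3, 2, 0, 1, 2, 1, 4, 3, 1, 2, 3, 4, 5]

rank | idx | suffix
   0 |   4 | aadcdbddddddcdcdbc
   1 |   0 | acadaadcdbddddddcdcdbc
   2 |   2 | adaadcdbddddddcdcdbc
   3 |   5 | adcdbddddddcdcdbc
   4 |  20 | bc
   5 |   9 | bddddddcdcdbc
   6 |  21 | c
   7 |   1 | cadaadcdbddddddcdcdbc
   8 |  18 | cdbc
   9 |   7 | cdbddddddcdcdbc
  10 |  16 | cdcdbc
  11 |   3 | daadcdbddddddcdcdbc
  12 |  19 | dbc
  13 |   8 | dbddddddcdcdbc
  14 |  17 | dcdbc
  15 |   6 | dcdbddddddcdcdbc
  16 |  15 | dcdcdbc
  17 |  14 | ddcdcdbc
  18 |  13 | dddcdcdbc
  19 |  12 | ddddcdcdbc
  20 |  11 | dddddcdcdbc
  21 |  10 | ddddddcdcdbc

SA = [4, 0, 2, 5, 20, 9, 21, 1, 18, 7, 16, 3, 19, 8, 17, 6, 15, 14, 13, 12, 11, 10]
i: (SA[i-1],SA[i]) lcp shared
  1: (4,0) 1 'a'
  2: (0,2) 1 'a'
  3: (2,5) 2 'ad'
  4: (5,20) 0 ''
  5: (20,9) 1 'b'
  6: (9,21) 0 ''
  7: (21,1) 1 'c'
  8: (1,18) 1 'c'
  9: (18,7) 3 'cdb'
  10: (7,16) 2 'cd'
  11: (16,3) 0 ''
  12: (3,19) 1 'd'
  13: (19,8) 2 'db'
  14: (8,17) 1 'd'
  15: (17,6) 4 'dcdb'
  16: (6,15) 3 'dcd'
  17: (15,14) 1 'd'
  18: (14,13) 2 'dd'
  19: (13,12) 3 'ddd'
  20: (12,11) 4 'dddd'
  21: (11,10) 5 'ddddd'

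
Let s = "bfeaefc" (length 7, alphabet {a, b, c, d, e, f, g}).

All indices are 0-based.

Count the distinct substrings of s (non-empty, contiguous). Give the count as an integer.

sorted suffixes:
  #0 SA[0]=3  'aefc'
  #1 SA[1]=0  'bfeaefc'
  #2 SA[2]=6  'c'
  #3 SA[3]=2  'eaefc'
  #4 SA[4]=4  'efc'
  #5 SA[5]=5  'fc'
  #6 SA[6]=1  'feaefc'

SA = [3, 0, 6, 2, 4, 5, 1]
rank  pair      lcp
   1  s[3:],s[0:]  0  ''
   2  s[0:],s[6:]  0  ''
   3  s[6:],s[2:]  0  ''
   4  s[2:],s[4:]  1  'e'
   5  s[4:],s[5:]  0  ''
   6  s[5:],s[1:]  1  'f'

n(n+1)/2 = 7·8/2 = 28
Σ LCP = 0 + 0 + 0 + 0 + 1 + 0 + 1 = 2
distinct = 28 − 2 = 26

26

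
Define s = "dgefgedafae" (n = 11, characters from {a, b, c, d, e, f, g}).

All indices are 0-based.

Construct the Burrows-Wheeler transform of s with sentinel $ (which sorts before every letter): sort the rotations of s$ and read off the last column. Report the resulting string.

rank  rotation      last
    0  $dgefgedafae  e
    1  ae$dgefgedaf  f
    2  afae$dgefged  d
    3  dafae$dgefge  e
    4  dgefgedafae$  $
    5  e$dgefgedafa  a
    6  edafae$dgefg  g
    7  efgedafae$dg  g
    8  fae$dgefgeda  a
    9  fgedafae$dge  e
   10  gedafae$dgef  f
   11  gefgedafae$d  d

efde$aggaefd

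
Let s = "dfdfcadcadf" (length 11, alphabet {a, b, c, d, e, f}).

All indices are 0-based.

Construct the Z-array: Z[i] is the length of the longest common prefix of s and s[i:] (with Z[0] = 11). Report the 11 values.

[11, 0, 2, 0, 0, 0, 1, 0, 0, 2, 0]

Z[0]=11
i=1: fresh scan; Z[1]=0
i=2: fresh scan; Z[2]=2 extend→box=[2,4)
i=3: min(r-i=1, Z[1]=0)=0; Z[3]=0
i=4: fresh scan; Z[4]=0
i=5: fresh scan; Z[5]=0
i=6: fresh scan; Z[6]=1 extend→box=[6,7)
i=7: fresh scan; Z[7]=0
i=8: fresh scan; Z[8]=0
i=9: fresh scan; Z[9]=2 extend→box=[9,11)
i=10: min(r-i=1, Z[1]=0)=0; Z[10]=0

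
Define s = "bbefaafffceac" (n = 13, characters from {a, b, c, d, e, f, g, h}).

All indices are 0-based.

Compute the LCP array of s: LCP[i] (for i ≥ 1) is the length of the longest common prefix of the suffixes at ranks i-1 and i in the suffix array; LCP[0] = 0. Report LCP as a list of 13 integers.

[0, 1, 1, 0, 1, 0, 1, 0, 1, 0, 1, 1, 2]

sorted suffixes:
  #0 SA[0]=4  'aafffceac'
  #1 SA[1]=11  'ac'
  #2 SA[2]=5  'afffceac'
  #3 SA[3]=0  'bbefaafffceac'
  #4 SA[4]=1  'befaafffceac'
  #5 SA[5]=12  'c'
  #6 SA[6]=9  'ceac'
  #7 SA[7]=10  'eac'
  #8 SA[8]=2  'efaafffceac'
  #9 SA[9]=3  'faafffceac'
  #10 SA[10]=8  'fceac'
  #11 SA[11]=7  'ffceac'
  #12 SA[12]=6  'fffceac'

SA = [4, 11, 5, 0, 1, 12, 9, 10, 2, 3, 8, 7, 6]
rank  pair      lcp
   1  s[4:],s[11:]  1  'a'
   2  s[11:],s[5:]  1  'a'
   3  s[5:],s[0:]  0  ''
   4  s[0:],s[1:]  1  'b'
   5  s[1:],s[12:]  0  ''
   6  s[12:],s[9:]  1  'c'
   7  s[9:],s[10:]  0  ''
   8  s[10:],s[2:]  1  'e'
   9  s[2:],s[3:]  0  ''
  10  s[3:],s[8:]  1  'f'
  11  s[8:],s[7:]  1  'f'
  12  s[7:],s[6:]  2  'ff'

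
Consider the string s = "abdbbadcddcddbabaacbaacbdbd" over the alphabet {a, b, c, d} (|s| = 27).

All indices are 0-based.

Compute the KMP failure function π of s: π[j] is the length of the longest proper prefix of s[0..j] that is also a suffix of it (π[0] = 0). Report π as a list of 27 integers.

[0, 0, 0, 0, 0, 1, 0, 0, 0, 0, 0, 0, 0, 0, 1, 2, 1, 1, 0, 0, 1, 1, 0, 0, 0, 0, 0]

π[0] = 0
j=1 s[j]='b': π[1]=0 (border '')
j=2 s[j]='d': π[2]=0 (border '')
j=3 s[j]='b': π[3]=0 (border '')
j=4 s[j]='b': π[4]=0 (border '')
j=5 s[j]='a': π[5]=1 (border 'a')
j=6 s[j]='d': k: 1→0; π[6]=0 (border '')
j=7 s[j]='c': π[7]=0 (border '')
j=8 s[j]='d': π[8]=0 (border '')
j=9 s[j]='d': π[9]=0 (border '')
j=10 s[j]='c': π[10]=0 (border '')
j=11 s[j]='d': π[11]=0 (border '')
j=12 s[j]='d': π[12]=0 (border '')
j=13 s[j]='b': π[13]=0 (border '')
j=14 s[j]='a': π[14]=1 (border 'a')
j=15 s[j]='b': π[15]=2 (border 'ab')
j=16 s[j]='a': k: 2→0; π[16]=1 (border 'a')
j=17 s[j]='a': k: 1→0; π[17]=1 (border 'a')
j=18 s[j]='c': k: 1→0; π[18]=0 (border '')
j=19 s[j]='b': π[19]=0 (border '')
j=20 s[j]='a': π[20]=1 (border 'a')
j=21 s[j]='a': k: 1→0; π[21]=1 (border 'a')
j=22 s[j]='c': k: 1→0; π[22]=0 (border '')
j=23 s[j]='b': π[23]=0 (border '')
j=24 s[j]='d': π[24]=0 (border '')
j=25 s[j]='b': π[25]=0 (border '')
j=26 s[j]='d': π[26]=0 (border '')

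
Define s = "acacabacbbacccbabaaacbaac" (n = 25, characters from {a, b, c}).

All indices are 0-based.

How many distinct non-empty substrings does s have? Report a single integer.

280

rank | idx | suffix
   0 |  17 | aaacbaac
   1 |  22 | aac
   2 |  18 | aacbaac
   3 |  15 | abaaacbaac
   4 |   4 | abacbbacccbabaaacbaac
   5 |  23 | ac
   6 |   2 | acabacbbacccbabaaacbaac
   7 |   0 | acacabacbbacccbabaaacbaac
   8 |  19 | acbaac
   9 |   6 | acbbacccbabaaacbaac
  10 |  10 | acccbabaaacbaac
  11 |  16 | baaacbaac
  12 |  21 | baac
  13 |  14 | babaaacbaac
  14 |   5 | bacbbacccbabaaacbaac
  15 |   9 | bacccbabaaacbaac
  16 |   8 | bbacccbabaaacbaac
  17 |  24 | c
  18 |   3 | cabacbbacccbabaaacbaac
  19 |   1 | cacabacbbacccbabaaacbaac
  20 |  20 | cbaac
  21 |  13 | cbabaaacbaac
  22 |   7 | cbbacccbabaaacbaac
  23 |  12 | ccbabaaacbaac
  24 |  11 | cccbabaaacbaac

SA = [17, 22, 18, 15, 4, 23, 2, 0, 19, 6, 10, 16, 21, 14, 5, 9, 8, 24, 3, 1, 20, 13, 7, 12, 11]
[i] adj suffixes → lcp
  [1] 17/22 → 2 ('aa')
  [2] 22/18 → 3 ('aac')
  [3] 18/15 → 1 ('a')
  [4] 15/4 → 3 ('aba')
  [5] 4/23 → 1 ('a')
  [6] 23/2 → 2 ('ac')
  [7] 2/0 → 3 ('aca')
  [8] 0/19 → 2 ('ac')
  [9] 19/6 → 3 ('acb')
  [10] 6/10 → 2 ('ac')
  [11] 10/16 → 0 ('')
  [12] 16/21 → 3 ('baa')
  [13] 21/14 → 2 ('ba')
  [14] 14/5 → 2 ('ba')
  [15] 5/9 → 3 ('bac')
  [16] 9/8 → 1 ('b')
  [17] 8/24 → 0 ('')
  [18] 24/3 → 1 ('c')
  [19] 3/1 → 2 ('ca')
  [20] 1/20 → 1 ('c')
  [21] 20/13 → 3 ('cba')
  [22] 13/7 → 2 ('cb')
  [23] 7/12 → 1 ('c')
  [24] 12/11 → 2 ('cc')

n(n+1)/2 = 25·26/2 = 325
Σ LCP = 0 + 2 + 3 + 1 + 3 + 1 + 2 + 3 + 2 + 3 + 2 + 0 + 3 + 2 + 2 + 3 + 1 + 0 + 1 + 2 + 1 + 3 + 2 + 1 + 2 = 45
distinct = 325 − 45 = 280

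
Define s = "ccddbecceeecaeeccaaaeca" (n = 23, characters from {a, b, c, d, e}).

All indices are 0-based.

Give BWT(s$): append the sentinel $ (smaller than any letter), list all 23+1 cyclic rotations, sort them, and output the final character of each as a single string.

accaacdecee$eccdcaeebeac

rank  rotation                  last
    0  $ccddbecceeecaeeccaaaeca  a
    1  a$ccddbecceeecaeeccaaaec  c
    2  aaaeca$ccddbecceeecaeecc  c
    3  aaeca$ccddbecceeecaeecca  a
    4  aeca$ccddbecceeecaeeccaa  a
    5  aeeccaaaeca$ccddbecceeec  c
    6  becceeecaeeccaaaeca$ccdd  d
    7  ca$ccddbecceeecaeeccaaae  e
    8  caaaeca$ccddbecceeecaeec  c
    9  caeeccaaaeca$ccddbecceee  e
   10  ccaaaeca$ccddbecceeecaee  e
   11  ccddbecceeecaeeccaaaeca$  $
   12  cceeecaeeccaaaeca$ccddbe  e
   13  cddbecceeecaeeccaaaeca$c  c
   14  ceeecaeeccaaaeca$ccddbec  c
   15  dbecceeecaeeccaaaeca$ccd  d
   16  ddbecceeecaeeccaaaeca$cc  c
   17  eca$ccddbecceeecaeeccaaa  a
   18  ecaeeccaaaeca$ccddbeccee  e
   19  eccaaaeca$ccddbecceeecae  e
   20  ecceeecaeeccaaaeca$ccddb  b
   21  eecaeeccaaaeca$ccddbecce  e
   22  eeccaaaeca$ccddbecceeeca  a
   23  eeecaeeccaaaeca$ccddbecc  c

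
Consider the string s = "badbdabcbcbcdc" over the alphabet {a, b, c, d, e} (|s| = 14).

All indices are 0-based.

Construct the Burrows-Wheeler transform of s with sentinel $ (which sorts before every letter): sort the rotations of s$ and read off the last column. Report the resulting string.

cdb$accddbbbbac

rank  rotation         last
    0  $badbdabcbcbcdc  c
    1  abcbcbcdc$badbd  d
    2  adbdabcbcbcdc$b  b
    3  badbdabcbcbcdc$  $
    4  bcbcbcdc$badbda  a
    5  bcbcdc$badbdabc  c
    6  bcdc$badbdabcbc  c
    7  bdabcbcbcdc$bad  d
    8  c$badbdabcbcbcd  d
    9  cbcbcdc$badbdab  b
   10  cbcdc$badbdabcb  b
   11  cdc$badbdabcbcb  b
   12  dabcbcbcdc$badb  b
   13  dbdabcbcbcdc$ba  a
   14  dc$badbdabcbcbc  c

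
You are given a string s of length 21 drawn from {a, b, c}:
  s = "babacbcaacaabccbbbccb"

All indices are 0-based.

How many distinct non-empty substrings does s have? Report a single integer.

sorted suffixes:
  #0 SA[0]=10  'aabccbbbccb'
  #1 SA[1]=7  'aacaabccbbbccb'
  #2 SA[2]=1  'abacbcaacaabccbbbccb'
  #3 SA[3]=11  'abccbbbccb'
  #4 SA[4]=8  'acaabccbbbccb'
  #5 SA[5]=3  'acbcaacaabccbbbccb'
  #6 SA[6]=20  'b'
  #7 SA[7]=0  'babacbcaacaabccbbbccb'
  #8 SA[8]=2  'bacbcaacaabccbbbccb'
  #9 SA[9]=15  'bbbccb'
  #10 SA[10]=16  'bbccb'
  #11 SA[11]=5  'bcaacaabccbbbccb'
  #12 SA[12]=17  'bccb'
  #13 SA[13]=12  'bccbbbccb'
  #14 SA[14]=9  'caabccbbbccb'
  #15 SA[15]=6  'caacaabccbbbccb'
  #16 SA[16]=19  'cb'
  #17 SA[17]=14  'cbbbccb'
  #18 SA[18]=4  'cbcaacaabccbbbccb'
  #19 SA[19]=18  'ccb'
  #20 SA[20]=13  'ccbbbccb'

SA = [10, 7, 1, 11, 8, 3, 20, 0, 2, 15, 16, 5, 17, 12, 9, 6, 19, 14, 4, 18, 13]
i: (SA[i-1],SA[i]) lcp shared
  1: (10,7) 2 'aa'
  2: (7,1) 1 'a'
  3: (1,11) 2 'ab'
  4: (11,8) 1 'a'
  5: (8,3) 2 'ac'
  6: (3,20) 0 ''
  7: (20,0) 1 'b'
  8: (0,2) 2 'ba'
  9: (2,15) 1 'b'
  10: (15,16) 2 'bb'
  11: (16,5) 1 'b'
  12: (5,17) 2 'bc'
  13: (17,12) 4 'bccb'
  14: (12,9) 0 ''
  15: (9,6) 3 'caa'
  16: (6,19) 1 'c'
  17: (19,14) 2 'cb'
  18: (14,4) 2 'cb'
  19: (4,18) 1 'c'
  20: (18,13) 3 'ccb'

n(n+1)/2 = 21·22/2 = 231
Σ LCP = 0 + 2 + 1 + 2 + 1 + 2 + 0 + 1 + 2 + 1 + 2 + 1 + 2 + 4 + 0 + 3 + 1 + 2 + 2 + 1 + 3 = 33
distinct = 231 − 33 = 198

198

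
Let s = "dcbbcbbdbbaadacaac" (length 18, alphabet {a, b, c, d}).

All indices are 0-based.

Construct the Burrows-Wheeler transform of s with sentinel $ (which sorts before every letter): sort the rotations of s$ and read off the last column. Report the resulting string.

rank  rotation             last
    0  $dcbbcbbdbbaadacaac  c
    1  aac$dcbbcbbdbbaadac  c
    2  aadacaac$dcbbcbbdbb  b
    3  ac$dcbbcbbdbbaadaca  a
    4  acaac$dcbbcbbdbbaad  d
    5  adacaac$dcbbcbbdbba  a
    6  baadacaac$dcbbcbbdb  b
    7  bbaadacaac$dcbbcbbd  d
    8  bbcbbdbbaadacaac$dc  c
    9  bbdbbaadacaac$dcbbc  c
   10  bcbbdbbaadacaac$dcb  b
   11  bdbbaadacaac$dcbbcb  b
   12  c$dcbbcbbdbbaadacaa  a
   13  caac$dcbbcbbdbbaada  a
   14  cbbcbbdbbaadacaac$d  d
   15  cbbdbbaadacaac$dcbb  b
   16  dacaac$dcbbcbbdbbaa  a
   17  dbbaadacaac$dcbbcbb  b
   18  dcbbcbbdbbaadacaac$  $

ccbadabdccbbaadbab$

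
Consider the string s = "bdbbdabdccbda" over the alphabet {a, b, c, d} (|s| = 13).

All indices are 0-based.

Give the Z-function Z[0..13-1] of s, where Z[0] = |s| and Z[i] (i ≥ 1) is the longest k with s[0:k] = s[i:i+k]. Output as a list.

[13, 0, 1, 2, 0, 0, 2, 0, 0, 0, 2, 0, 0]

Z[0]=13
i=1: fresh scan; Z[1]=0
i=2: fresh scan; Z[2]=1 scan→box=[2,3)
i=3: fresh scan; Z[3]=2 scan→box=[3,5)
i=4: min(r-i=1, Z[1]=0)=0; Z[4]=0
i=5: fresh scan; Z[5]=0
i=6: fresh scan; Z[6]=2 scan→box=[6,8)
i=7: min(r-i=1, Z[1]=0)=0; Z[7]=0
i=8: fresh scan; Z[8]=0
i=9: fresh scan; Z[9]=0
i=10: fresh scan; Z[10]=2 scan→box=[10,12)
i=11: min(r-i=1, Z[1]=0)=0; Z[11]=0
i=12: fresh scan; Z[12]=0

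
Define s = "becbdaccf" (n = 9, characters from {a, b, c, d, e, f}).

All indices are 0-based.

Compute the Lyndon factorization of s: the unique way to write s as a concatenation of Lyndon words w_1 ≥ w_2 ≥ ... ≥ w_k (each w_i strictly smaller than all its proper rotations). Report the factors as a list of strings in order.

["bec", "bd", "accf"]

emit factor 1: 'bec' (i=0, period=3)
emit factor 2: 'bd' (i=3, period=2)
emit factor 3: 'accf' (i=5, period=4)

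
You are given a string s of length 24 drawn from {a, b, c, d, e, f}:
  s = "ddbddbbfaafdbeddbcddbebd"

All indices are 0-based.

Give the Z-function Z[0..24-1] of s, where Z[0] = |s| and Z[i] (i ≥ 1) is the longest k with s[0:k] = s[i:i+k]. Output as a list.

[24, 1, 0, 3, 1, 0, 0, 0, 0, 0, 0, 1, 0, 0, 3, 1, 0, 0, 3, 1, 0, 0, 0, 1]

Z[0]=24
i=1: i≥r, start 0; Z[1]=1 grow→box=[1,2)
i=2: i≥r, start 0; Z[2]=0
i=3: i≥r, start 0; Z[3]=3 grow→box=[3,6)
i=4: min(r-i=2, Z[1]=1)=1; Z[4]=1
i=5: min(r-i=1, Z[2]=0)=0; Z[5]=0
i=6: i≥r, start 0; Z[6]=0
i=7: i≥r, start 0; Z[7]=0
i=8: i≥r, start 0; Z[8]=0
i=9: i≥r, start 0; Z[9]=0
i=10: i≥r, start 0; Z[10]=0
i=11: i≥r, start 0; Z[11]=1 grow→box=[11,12)
i=12: i≥r, start 0; Z[12]=0
i=13: i≥r, start 0; Z[13]=0
i=14: i≥r, start 0; Z[14]=3 grow→box=[14,17)
i=15: min(r-i=2, Z[1]=1)=1; Z[15]=1
i=16: min(r-i=1, Z[2]=0)=0; Z[16]=0
i=17: i≥r, start 0; Z[17]=0
i=18: i≥r, start 0; Z[18]=3 grow→box=[18,21)
i=19: min(r-i=2, Z[1]=1)=1; Z[19]=1
i=20: min(r-i=1, Z[2]=0)=0; Z[20]=0
i=21: i≥r, start 0; Z[21]=0
i=22: i≥r, start 0; Z[22]=0
i=23: i≥r, start 0; Z[23]=1 grow→box=[23,24)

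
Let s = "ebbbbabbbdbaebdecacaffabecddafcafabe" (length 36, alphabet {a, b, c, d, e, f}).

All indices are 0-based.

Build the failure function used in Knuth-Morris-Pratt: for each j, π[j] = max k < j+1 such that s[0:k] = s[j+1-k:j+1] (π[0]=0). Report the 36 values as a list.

[0, 0, 0, 0, 0, 0, 0, 0, 0, 0, 0, 0, 1, 2, 0, 1, 0, 0, 0, 0, 0, 0, 0, 0, 1, 0, 0, 0, 0, 0, 0, 0, 0, 0, 0, 1]

π[0] = 0
j=1 s[j]='b': π[1]=0 (border '')
j=2 s[j]='b': π[2]=0 (border '')
j=3 s[j]='b': π[3]=0 (border '')
j=4 s[j]='b': π[4]=0 (border '')
j=5 s[j]='a': π[5]=0 (border '')
j=6 s[j]='b': π[6]=0 (border '')
j=7 s[j]='b': π[7]=0 (border '')
j=8 s[j]='b': π[8]=0 (border '')
j=9 s[j]='d': π[9]=0 (border '')
j=10 s[j]='b': π[10]=0 (border '')
j=11 s[j]='a': π[11]=0 (border '')
j=12 s[j]='e': π[12]=1 (border 'e')
j=13 s[j]='b': π[13]=2 (border 'eb')
j=14 s[j]='d': k: 2→0; π[14]=0 (border '')
j=15 s[j]='e': π[15]=1 (border 'e')
j=16 s[j]='c': k: 1→0; π[16]=0 (border '')
j=17 s[j]='a': π[17]=0 (border '')
j=18 s[j]='c': π[18]=0 (border '')
j=19 s[j]='a': π[19]=0 (border '')
j=20 s[j]='f': π[20]=0 (border '')
j=21 s[j]='f': π[21]=0 (border '')
j=22 s[j]='a': π[22]=0 (border '')
j=23 s[j]='b': π[23]=0 (border '')
j=24 s[j]='e': π[24]=1 (border 'e')
j=25 s[j]='c': k: 1→0; π[25]=0 (border '')
j=26 s[j]='d': π[26]=0 (border '')
j=27 s[j]='d': π[27]=0 (border '')
j=28 s[j]='a': π[28]=0 (border '')
j=29 s[j]='f': π[29]=0 (border '')
j=30 s[j]='c': π[30]=0 (border '')
j=31 s[j]='a': π[31]=0 (border '')
j=32 s[j]='f': π[32]=0 (border '')
j=33 s[j]='a': π[33]=0 (border '')
j=34 s[j]='b': π[34]=0 (border '')
j=35 s[j]='e': π[35]=1 (border 'e')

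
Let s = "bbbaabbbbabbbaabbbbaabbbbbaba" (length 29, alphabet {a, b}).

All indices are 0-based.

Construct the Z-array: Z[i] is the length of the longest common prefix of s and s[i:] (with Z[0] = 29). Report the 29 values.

Z[0]=29
i=1: i≥r, start 0; Z[1]=2 grow→box=[1,3)
i=2: min(r-i=1, Z[1]=2)=1; Z[2]=1
i=3: i≥r, start 0; Z[3]=0
i=4: i≥r, start 0; Z[4]=0
i=5: i≥r, start 0; Z[5]=3 grow→box=[5,8)
i=6: min(r-i=2, Z[1]=2)=2; Z[6]=4 grow→box=[6,10)
i=7: min(r-i=3, Z[1]=2)=2; Z[7]=2
i=8: min(r-i=2, Z[2]=1)=1; Z[8]=1
i=9: min(r-i=1, Z[3]=0)=0; Z[9]=0
i=10: i≥r, start 0; Z[10]=10 grow→box=[10,20)
i=11: min(r-i=9, Z[1]=2)=2; Z[11]=2
i=12: min(r-i=8, Z[2]=1)=1; Z[12]=1
i=13: min(r-i=7, Z[3]=0)=0; Z[13]=0
i=14: min(r-i=6, Z[4]=0)=0; Z[14]=0
i=15: min(r-i=5, Z[5]=3)=3; Z[15]=3
i=16: min(r-i=4, Z[6]=4)=4; Z[16]=9 grow→box=[16,25)
i=17: min(r-i=8, Z[1]=2)=2; Z[17]=2
i=18: min(r-i=7, Z[2]=1)=1; Z[18]=1
i=19: min(r-i=6, Z[3]=0)=0; Z[19]=0
i=20: min(r-i=5, Z[4]=0)=0; Z[20]=0
i=21: min(r-i=4, Z[5]=3)=3; Z[21]=3
i=22: min(r-i=3, Z[6]=4)=3; Z[22]=3
i=23: min(r-i=2, Z[7]=2)=2; Z[23]=4 grow→box=[23,27)
i=24: min(r-i=3, Z[1]=2)=2; Z[24]=2
i=25: min(r-i=2, Z[2]=1)=1; Z[25]=1
i=26: min(r-i=1, Z[3]=0)=0; Z[26]=0
i=27: i≥r, start 0; Z[27]=1 grow→box=[27,28)
i=28: i≥r, start 0; Z[28]=0

[29, 2, 1, 0, 0, 3, 4, 2, 1, 0, 10, 2, 1, 0, 0, 3, 9, 2, 1, 0, 0, 3, 3, 4, 2, 1, 0, 1, 0]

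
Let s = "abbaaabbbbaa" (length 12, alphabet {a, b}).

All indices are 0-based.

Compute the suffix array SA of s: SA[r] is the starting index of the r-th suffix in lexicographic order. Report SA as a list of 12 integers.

rank→(start, suffix):
  0 → (11, 'a')
  1 → (10, 'aa')
  2 → (3, 'aaabbbbaa')
  3 → (4, 'aabbbbaa')
  4 → (0, 'abbaaabbbbaa')
  5 → (5, 'abbbbaa')
  6 → (9, 'baa')
  7 → (2, 'baaabbbbaa')
  8 → (8, 'bbaa')
  9 → (1, 'bbaaabbbbaa')
  10 → (7, 'bbbaa')
  11 → (6, 'bbbbaa')

[11, 10, 3, 4, 0, 5, 9, 2, 8, 1, 7, 6]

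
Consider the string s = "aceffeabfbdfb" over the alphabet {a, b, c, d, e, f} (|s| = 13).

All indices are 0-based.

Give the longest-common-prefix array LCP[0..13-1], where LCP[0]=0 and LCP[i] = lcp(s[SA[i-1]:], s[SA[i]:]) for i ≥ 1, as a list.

sorted suffixes:
  #0 SA[0]=6  'abfbdfb'
  #1 SA[1]=0  'aceffeabfbdfb'
  #2 SA[2]=12  'b'
  #3 SA[3]=9  'bdfb'
  #4 SA[4]=7  'bfbdfb'
  #5 SA[5]=1  'ceffeabfbdfb'
  #6 SA[6]=10  'dfb'
  #7 SA[7]=5  'eabfbdfb'
  #8 SA[8]=2  'effeabfbdfb'
  #9 SA[9]=11  'fb'
  #10 SA[10]=8  'fbdfb'
  #11 SA[11]=4  'feabfbdfb'
  #12 SA[12]=3  'ffeabfbdfb'

SA = [6, 0, 12, 9, 7, 1, 10, 5, 2, 11, 8, 4, 3]
[i] adj suffixes → lcp
  [1] 6/0 → 1 ('a')
  [2] 0/12 → 0 ('')
  [3] 12/9 → 1 ('b')
  [4] 9/7 → 1 ('b')
  [5] 7/1 → 0 ('')
  [6] 1/10 → 0 ('')
  [7] 10/5 → 0 ('')
  [8] 5/2 → 1 ('e')
  [9] 2/11 → 0 ('')
  [10] 11/8 → 2 ('fb')
  [11] 8/4 → 1 ('f')
  [12] 4/3 → 1 ('f')

[0, 1, 0, 1, 1, 0, 0, 0, 1, 0, 2, 1, 1]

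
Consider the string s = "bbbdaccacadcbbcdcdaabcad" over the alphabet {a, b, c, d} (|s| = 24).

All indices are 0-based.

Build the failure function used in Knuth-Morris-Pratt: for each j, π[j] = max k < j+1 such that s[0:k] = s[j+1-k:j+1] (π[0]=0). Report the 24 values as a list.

π[0] = 0
j=1 s[j]='b': π[1]=1 (border 'b')
j=2 s[j]='b': π[2]=2 (border 'bb')
j=3 s[j]='d': k: 2→1→0; π[3]=0 (border '')
j=4 s[j]='a': π[4]=0 (border '')
j=5 s[j]='c': π[5]=0 (border '')
j=6 s[j]='c': π[6]=0 (border '')
j=7 s[j]='a': π[7]=0 (border '')
j=8 s[j]='c': π[8]=0 (border '')
j=9 s[j]='a': π[9]=0 (border '')
j=10 s[j]='d': π[10]=0 (border '')
j=11 s[j]='c': π[11]=0 (border '')
j=12 s[j]='b': π[12]=1 (border 'b')
j=13 s[j]='b': π[13]=2 (border 'bb')
j=14 s[j]='c': k: 2→1→0; π[14]=0 (border '')
j=15 s[j]='d': π[15]=0 (border '')
j=16 s[j]='c': π[16]=0 (border '')
j=17 s[j]='d': π[17]=0 (border '')
j=18 s[j]='a': π[18]=0 (border '')
j=19 s[j]='a': π[19]=0 (border '')
j=20 s[j]='b': π[20]=1 (border 'b')
j=21 s[j]='c': k: 1→0; π[21]=0 (border '')
j=22 s[j]='a': π[22]=0 (border '')
j=23 s[j]='d': π[23]=0 (border '')

[0, 1, 2, 0, 0, 0, 0, 0, 0, 0, 0, 0, 1, 2, 0, 0, 0, 0, 0, 0, 1, 0, 0, 0]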